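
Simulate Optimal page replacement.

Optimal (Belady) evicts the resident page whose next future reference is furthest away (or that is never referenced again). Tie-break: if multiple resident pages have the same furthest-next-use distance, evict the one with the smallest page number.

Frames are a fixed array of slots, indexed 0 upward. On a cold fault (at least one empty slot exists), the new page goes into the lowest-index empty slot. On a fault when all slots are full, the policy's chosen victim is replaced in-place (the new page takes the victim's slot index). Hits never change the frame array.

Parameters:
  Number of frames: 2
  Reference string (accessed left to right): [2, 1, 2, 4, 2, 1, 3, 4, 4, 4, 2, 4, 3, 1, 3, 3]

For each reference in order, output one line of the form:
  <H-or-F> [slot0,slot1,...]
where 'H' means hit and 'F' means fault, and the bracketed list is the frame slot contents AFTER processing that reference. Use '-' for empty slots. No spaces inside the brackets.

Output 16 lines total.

F [2,-]
F [2,1]
H [2,1]
F [2,4]
H [2,4]
F [1,4]
F [3,4]
H [3,4]
H [3,4]
H [3,4]
F [2,4]
H [2,4]
F [3,4]
F [3,1]
H [3,1]
H [3,1]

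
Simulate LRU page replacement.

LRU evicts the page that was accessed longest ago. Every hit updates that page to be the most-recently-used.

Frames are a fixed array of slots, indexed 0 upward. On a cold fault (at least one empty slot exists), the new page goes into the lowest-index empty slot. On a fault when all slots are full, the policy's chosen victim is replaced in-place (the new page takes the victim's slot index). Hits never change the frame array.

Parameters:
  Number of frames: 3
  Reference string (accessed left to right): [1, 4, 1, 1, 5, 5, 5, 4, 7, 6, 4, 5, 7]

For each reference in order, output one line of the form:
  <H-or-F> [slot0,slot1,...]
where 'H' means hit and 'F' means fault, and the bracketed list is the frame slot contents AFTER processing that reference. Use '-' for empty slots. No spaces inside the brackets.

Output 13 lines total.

F [1,-,-]
F [1,4,-]
H [1,4,-]
H [1,4,-]
F [1,4,5]
H [1,4,5]
H [1,4,5]
H [1,4,5]
F [7,4,5]
F [7,4,6]
H [7,4,6]
F [5,4,6]
F [5,4,7]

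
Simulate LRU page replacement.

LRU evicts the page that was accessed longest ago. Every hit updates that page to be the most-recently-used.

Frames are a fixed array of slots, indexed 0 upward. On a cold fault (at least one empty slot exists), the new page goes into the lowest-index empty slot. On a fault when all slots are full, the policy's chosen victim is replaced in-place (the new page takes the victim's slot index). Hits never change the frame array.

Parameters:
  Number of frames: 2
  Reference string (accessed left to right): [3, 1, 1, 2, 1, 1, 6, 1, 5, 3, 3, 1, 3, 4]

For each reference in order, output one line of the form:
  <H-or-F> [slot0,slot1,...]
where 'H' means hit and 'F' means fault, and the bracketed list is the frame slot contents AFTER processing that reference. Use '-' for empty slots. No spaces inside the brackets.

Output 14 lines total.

F [3,-]
F [3,1]
H [3,1]
F [2,1]
H [2,1]
H [2,1]
F [6,1]
H [6,1]
F [5,1]
F [5,3]
H [5,3]
F [1,3]
H [1,3]
F [4,3]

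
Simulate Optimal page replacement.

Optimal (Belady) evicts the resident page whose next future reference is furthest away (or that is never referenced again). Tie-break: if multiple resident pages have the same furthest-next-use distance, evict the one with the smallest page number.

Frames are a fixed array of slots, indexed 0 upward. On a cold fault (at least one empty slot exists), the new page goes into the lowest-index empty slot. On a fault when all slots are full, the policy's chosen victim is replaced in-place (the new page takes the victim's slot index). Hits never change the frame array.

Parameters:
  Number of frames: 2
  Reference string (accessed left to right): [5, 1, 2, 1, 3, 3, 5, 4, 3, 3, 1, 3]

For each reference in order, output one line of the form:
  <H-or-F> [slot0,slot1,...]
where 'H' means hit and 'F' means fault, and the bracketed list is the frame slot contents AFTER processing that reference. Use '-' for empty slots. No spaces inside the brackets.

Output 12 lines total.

F [5,-]
F [5,1]
F [2,1]
H [2,1]
F [3,1]
H [3,1]
F [3,5]
F [3,4]
H [3,4]
H [3,4]
F [3,1]
H [3,1]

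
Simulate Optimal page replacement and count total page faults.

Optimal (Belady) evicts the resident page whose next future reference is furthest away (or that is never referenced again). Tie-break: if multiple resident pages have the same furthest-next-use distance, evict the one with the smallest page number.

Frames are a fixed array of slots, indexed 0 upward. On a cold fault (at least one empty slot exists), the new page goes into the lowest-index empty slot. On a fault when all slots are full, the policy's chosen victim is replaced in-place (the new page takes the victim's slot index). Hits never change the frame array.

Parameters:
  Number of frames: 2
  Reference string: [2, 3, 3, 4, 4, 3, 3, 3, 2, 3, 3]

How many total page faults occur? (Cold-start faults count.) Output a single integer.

Step 0: ref 2 → FAULT, frames=[2,-]
Step 1: ref 3 → FAULT, frames=[2,3]
Step 2: ref 3 → HIT, frames=[2,3]
Step 3: ref 4 → FAULT (evict 2), frames=[4,3]
Step 4: ref 4 → HIT, frames=[4,3]
Step 5: ref 3 → HIT, frames=[4,3]
Step 6: ref 3 → HIT, frames=[4,3]
Step 7: ref 3 → HIT, frames=[4,3]
Step 8: ref 2 → FAULT (evict 4), frames=[2,3]
Step 9: ref 3 → HIT, frames=[2,3]
Step 10: ref 3 → HIT, frames=[2,3]
Total faults: 4

Answer: 4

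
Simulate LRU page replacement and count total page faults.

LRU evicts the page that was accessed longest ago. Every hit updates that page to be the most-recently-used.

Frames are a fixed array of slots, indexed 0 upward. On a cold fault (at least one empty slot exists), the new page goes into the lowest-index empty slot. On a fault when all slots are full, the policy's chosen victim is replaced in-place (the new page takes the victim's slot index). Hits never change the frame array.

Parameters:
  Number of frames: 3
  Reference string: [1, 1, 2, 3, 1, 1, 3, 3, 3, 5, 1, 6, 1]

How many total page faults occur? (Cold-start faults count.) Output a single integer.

Step 0: ref 1 → FAULT, frames=[1,-,-]
Step 1: ref 1 → HIT, frames=[1,-,-]
Step 2: ref 2 → FAULT, frames=[1,2,-]
Step 3: ref 3 → FAULT, frames=[1,2,3]
Step 4: ref 1 → HIT, frames=[1,2,3]
Step 5: ref 1 → HIT, frames=[1,2,3]
Step 6: ref 3 → HIT, frames=[1,2,3]
Step 7: ref 3 → HIT, frames=[1,2,3]
Step 8: ref 3 → HIT, frames=[1,2,3]
Step 9: ref 5 → FAULT (evict 2), frames=[1,5,3]
Step 10: ref 1 → HIT, frames=[1,5,3]
Step 11: ref 6 → FAULT (evict 3), frames=[1,5,6]
Step 12: ref 1 → HIT, frames=[1,5,6]
Total faults: 5

Answer: 5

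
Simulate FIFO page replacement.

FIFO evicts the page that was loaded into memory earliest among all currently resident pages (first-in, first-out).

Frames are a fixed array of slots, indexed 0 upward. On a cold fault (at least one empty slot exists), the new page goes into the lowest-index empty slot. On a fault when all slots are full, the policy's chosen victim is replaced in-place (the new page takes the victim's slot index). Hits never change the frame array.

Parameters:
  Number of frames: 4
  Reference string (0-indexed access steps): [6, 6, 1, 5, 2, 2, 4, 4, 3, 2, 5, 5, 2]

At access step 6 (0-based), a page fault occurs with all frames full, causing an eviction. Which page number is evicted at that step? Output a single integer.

Step 0: ref 6 -> FAULT, frames=[6,-,-,-]
Step 1: ref 6 -> HIT, frames=[6,-,-,-]
Step 2: ref 1 -> FAULT, frames=[6,1,-,-]
Step 3: ref 5 -> FAULT, frames=[6,1,5,-]
Step 4: ref 2 -> FAULT, frames=[6,1,5,2]
Step 5: ref 2 -> HIT, frames=[6,1,5,2]
Step 6: ref 4 -> FAULT, evict 6, frames=[4,1,5,2]
At step 6: evicted page 6

Answer: 6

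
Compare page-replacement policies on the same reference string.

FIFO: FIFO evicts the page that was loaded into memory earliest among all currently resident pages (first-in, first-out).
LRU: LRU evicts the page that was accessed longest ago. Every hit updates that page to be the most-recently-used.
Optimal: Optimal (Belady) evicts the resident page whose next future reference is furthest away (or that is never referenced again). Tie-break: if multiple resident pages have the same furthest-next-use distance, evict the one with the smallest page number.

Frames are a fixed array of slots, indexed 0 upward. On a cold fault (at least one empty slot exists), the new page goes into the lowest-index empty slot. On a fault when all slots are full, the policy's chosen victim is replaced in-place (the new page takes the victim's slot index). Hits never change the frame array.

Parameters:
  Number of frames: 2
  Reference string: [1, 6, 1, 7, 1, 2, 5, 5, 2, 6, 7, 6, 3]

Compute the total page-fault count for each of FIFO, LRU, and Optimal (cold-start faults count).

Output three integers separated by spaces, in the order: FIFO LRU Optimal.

--- FIFO ---
  step 0: ref 1 -> FAULT, frames=[1,-] (faults so far: 1)
  step 1: ref 6 -> FAULT, frames=[1,6] (faults so far: 2)
  step 2: ref 1 -> HIT, frames=[1,6] (faults so far: 2)
  step 3: ref 7 -> FAULT, evict 1, frames=[7,6] (faults so far: 3)
  step 4: ref 1 -> FAULT, evict 6, frames=[7,1] (faults so far: 4)
  step 5: ref 2 -> FAULT, evict 7, frames=[2,1] (faults so far: 5)
  step 6: ref 5 -> FAULT, evict 1, frames=[2,5] (faults so far: 6)
  step 7: ref 5 -> HIT, frames=[2,5] (faults so far: 6)
  step 8: ref 2 -> HIT, frames=[2,5] (faults so far: 6)
  step 9: ref 6 -> FAULT, evict 2, frames=[6,5] (faults so far: 7)
  step 10: ref 7 -> FAULT, evict 5, frames=[6,7] (faults so far: 8)
  step 11: ref 6 -> HIT, frames=[6,7] (faults so far: 8)
  step 12: ref 3 -> FAULT, evict 6, frames=[3,7] (faults so far: 9)
  FIFO total faults: 9
--- LRU ---
  step 0: ref 1 -> FAULT, frames=[1,-] (faults so far: 1)
  step 1: ref 6 -> FAULT, frames=[1,6] (faults so far: 2)
  step 2: ref 1 -> HIT, frames=[1,6] (faults so far: 2)
  step 3: ref 7 -> FAULT, evict 6, frames=[1,7] (faults so far: 3)
  step 4: ref 1 -> HIT, frames=[1,7] (faults so far: 3)
  step 5: ref 2 -> FAULT, evict 7, frames=[1,2] (faults so far: 4)
  step 6: ref 5 -> FAULT, evict 1, frames=[5,2] (faults so far: 5)
  step 7: ref 5 -> HIT, frames=[5,2] (faults so far: 5)
  step 8: ref 2 -> HIT, frames=[5,2] (faults so far: 5)
  step 9: ref 6 -> FAULT, evict 5, frames=[6,2] (faults so far: 6)
  step 10: ref 7 -> FAULT, evict 2, frames=[6,7] (faults so far: 7)
  step 11: ref 6 -> HIT, frames=[6,7] (faults so far: 7)
  step 12: ref 3 -> FAULT, evict 7, frames=[6,3] (faults so far: 8)
  LRU total faults: 8
--- Optimal ---
  step 0: ref 1 -> FAULT, frames=[1,-] (faults so far: 1)
  step 1: ref 6 -> FAULT, frames=[1,6] (faults so far: 2)
  step 2: ref 1 -> HIT, frames=[1,6] (faults so far: 2)
  step 3: ref 7 -> FAULT, evict 6, frames=[1,7] (faults so far: 3)
  step 4: ref 1 -> HIT, frames=[1,7] (faults so far: 3)
  step 5: ref 2 -> FAULT, evict 1, frames=[2,7] (faults so far: 4)
  step 6: ref 5 -> FAULT, evict 7, frames=[2,5] (faults so far: 5)
  step 7: ref 5 -> HIT, frames=[2,5] (faults so far: 5)
  step 8: ref 2 -> HIT, frames=[2,5] (faults so far: 5)
  step 9: ref 6 -> FAULT, evict 2, frames=[6,5] (faults so far: 6)
  step 10: ref 7 -> FAULT, evict 5, frames=[6,7] (faults so far: 7)
  step 11: ref 6 -> HIT, frames=[6,7] (faults so far: 7)
  step 12: ref 3 -> FAULT, evict 6, frames=[3,7] (faults so far: 8)
  Optimal total faults: 8

Answer: 9 8 8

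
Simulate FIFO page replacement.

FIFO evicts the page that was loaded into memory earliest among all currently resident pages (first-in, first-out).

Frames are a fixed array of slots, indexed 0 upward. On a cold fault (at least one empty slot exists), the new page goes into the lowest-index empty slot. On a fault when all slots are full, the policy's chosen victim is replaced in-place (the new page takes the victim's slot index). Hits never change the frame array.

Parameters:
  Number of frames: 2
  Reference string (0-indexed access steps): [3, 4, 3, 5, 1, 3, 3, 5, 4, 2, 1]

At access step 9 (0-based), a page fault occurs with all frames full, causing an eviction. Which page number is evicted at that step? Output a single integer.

Answer: 5

Derivation:
Step 0: ref 3 -> FAULT, frames=[3,-]
Step 1: ref 4 -> FAULT, frames=[3,4]
Step 2: ref 3 -> HIT, frames=[3,4]
Step 3: ref 5 -> FAULT, evict 3, frames=[5,4]
Step 4: ref 1 -> FAULT, evict 4, frames=[5,1]
Step 5: ref 3 -> FAULT, evict 5, frames=[3,1]
Step 6: ref 3 -> HIT, frames=[3,1]
Step 7: ref 5 -> FAULT, evict 1, frames=[3,5]
Step 8: ref 4 -> FAULT, evict 3, frames=[4,5]
Step 9: ref 2 -> FAULT, evict 5, frames=[4,2]
At step 9: evicted page 5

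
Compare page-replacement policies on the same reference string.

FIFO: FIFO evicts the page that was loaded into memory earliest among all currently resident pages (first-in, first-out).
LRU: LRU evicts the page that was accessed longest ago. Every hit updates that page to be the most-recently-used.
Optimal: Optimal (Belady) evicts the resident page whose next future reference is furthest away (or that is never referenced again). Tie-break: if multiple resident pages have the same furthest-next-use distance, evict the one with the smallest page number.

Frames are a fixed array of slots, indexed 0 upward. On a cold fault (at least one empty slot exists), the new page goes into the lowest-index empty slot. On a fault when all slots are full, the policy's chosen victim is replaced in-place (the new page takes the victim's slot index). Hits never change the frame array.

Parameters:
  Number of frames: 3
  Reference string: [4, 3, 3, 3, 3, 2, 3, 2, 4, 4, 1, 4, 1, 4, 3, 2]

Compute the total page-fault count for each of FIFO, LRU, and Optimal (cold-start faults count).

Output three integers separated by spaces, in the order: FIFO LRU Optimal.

--- FIFO ---
  step 0: ref 4 -> FAULT, frames=[4,-,-] (faults so far: 1)
  step 1: ref 3 -> FAULT, frames=[4,3,-] (faults so far: 2)
  step 2: ref 3 -> HIT, frames=[4,3,-] (faults so far: 2)
  step 3: ref 3 -> HIT, frames=[4,3,-] (faults so far: 2)
  step 4: ref 3 -> HIT, frames=[4,3,-] (faults so far: 2)
  step 5: ref 2 -> FAULT, frames=[4,3,2] (faults so far: 3)
  step 6: ref 3 -> HIT, frames=[4,3,2] (faults so far: 3)
  step 7: ref 2 -> HIT, frames=[4,3,2] (faults so far: 3)
  step 8: ref 4 -> HIT, frames=[4,3,2] (faults so far: 3)
  step 9: ref 4 -> HIT, frames=[4,3,2] (faults so far: 3)
  step 10: ref 1 -> FAULT, evict 4, frames=[1,3,2] (faults so far: 4)
  step 11: ref 4 -> FAULT, evict 3, frames=[1,4,2] (faults so far: 5)
  step 12: ref 1 -> HIT, frames=[1,4,2] (faults so far: 5)
  step 13: ref 4 -> HIT, frames=[1,4,2] (faults so far: 5)
  step 14: ref 3 -> FAULT, evict 2, frames=[1,4,3] (faults so far: 6)
  step 15: ref 2 -> FAULT, evict 1, frames=[2,4,3] (faults so far: 7)
  FIFO total faults: 7
--- LRU ---
  step 0: ref 4 -> FAULT, frames=[4,-,-] (faults so far: 1)
  step 1: ref 3 -> FAULT, frames=[4,3,-] (faults so far: 2)
  step 2: ref 3 -> HIT, frames=[4,3,-] (faults so far: 2)
  step 3: ref 3 -> HIT, frames=[4,3,-] (faults so far: 2)
  step 4: ref 3 -> HIT, frames=[4,3,-] (faults so far: 2)
  step 5: ref 2 -> FAULT, frames=[4,3,2] (faults so far: 3)
  step 6: ref 3 -> HIT, frames=[4,3,2] (faults so far: 3)
  step 7: ref 2 -> HIT, frames=[4,3,2] (faults so far: 3)
  step 8: ref 4 -> HIT, frames=[4,3,2] (faults so far: 3)
  step 9: ref 4 -> HIT, frames=[4,3,2] (faults so far: 3)
  step 10: ref 1 -> FAULT, evict 3, frames=[4,1,2] (faults so far: 4)
  step 11: ref 4 -> HIT, frames=[4,1,2] (faults so far: 4)
  step 12: ref 1 -> HIT, frames=[4,1,2] (faults so far: 4)
  step 13: ref 4 -> HIT, frames=[4,1,2] (faults so far: 4)
  step 14: ref 3 -> FAULT, evict 2, frames=[4,1,3] (faults so far: 5)
  step 15: ref 2 -> FAULT, evict 1, frames=[4,2,3] (faults so far: 6)
  LRU total faults: 6
--- Optimal ---
  step 0: ref 4 -> FAULT, frames=[4,-,-] (faults so far: 1)
  step 1: ref 3 -> FAULT, frames=[4,3,-] (faults so far: 2)
  step 2: ref 3 -> HIT, frames=[4,3,-] (faults so far: 2)
  step 3: ref 3 -> HIT, frames=[4,3,-] (faults so far: 2)
  step 4: ref 3 -> HIT, frames=[4,3,-] (faults so far: 2)
  step 5: ref 2 -> FAULT, frames=[4,3,2] (faults so far: 3)
  step 6: ref 3 -> HIT, frames=[4,3,2] (faults so far: 3)
  step 7: ref 2 -> HIT, frames=[4,3,2] (faults so far: 3)
  step 8: ref 4 -> HIT, frames=[4,3,2] (faults so far: 3)
  step 9: ref 4 -> HIT, frames=[4,3,2] (faults so far: 3)
  step 10: ref 1 -> FAULT, evict 2, frames=[4,3,1] (faults so far: 4)
  step 11: ref 4 -> HIT, frames=[4,3,1] (faults so far: 4)
  step 12: ref 1 -> HIT, frames=[4,3,1] (faults so far: 4)
  step 13: ref 4 -> HIT, frames=[4,3,1] (faults so far: 4)
  step 14: ref 3 -> HIT, frames=[4,3,1] (faults so far: 4)
  step 15: ref 2 -> FAULT, evict 1, frames=[4,3,2] (faults so far: 5)
  Optimal total faults: 5

Answer: 7 6 5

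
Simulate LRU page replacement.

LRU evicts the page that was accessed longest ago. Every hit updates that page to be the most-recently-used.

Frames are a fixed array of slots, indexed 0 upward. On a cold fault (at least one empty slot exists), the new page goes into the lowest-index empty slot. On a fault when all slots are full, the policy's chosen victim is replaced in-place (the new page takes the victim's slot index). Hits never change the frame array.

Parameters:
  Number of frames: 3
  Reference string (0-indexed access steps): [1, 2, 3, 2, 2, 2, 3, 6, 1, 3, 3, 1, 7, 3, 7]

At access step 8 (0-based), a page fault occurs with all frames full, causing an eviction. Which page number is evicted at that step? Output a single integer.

Answer: 2

Derivation:
Step 0: ref 1 -> FAULT, frames=[1,-,-]
Step 1: ref 2 -> FAULT, frames=[1,2,-]
Step 2: ref 3 -> FAULT, frames=[1,2,3]
Step 3: ref 2 -> HIT, frames=[1,2,3]
Step 4: ref 2 -> HIT, frames=[1,2,3]
Step 5: ref 2 -> HIT, frames=[1,2,3]
Step 6: ref 3 -> HIT, frames=[1,2,3]
Step 7: ref 6 -> FAULT, evict 1, frames=[6,2,3]
Step 8: ref 1 -> FAULT, evict 2, frames=[6,1,3]
At step 8: evicted page 2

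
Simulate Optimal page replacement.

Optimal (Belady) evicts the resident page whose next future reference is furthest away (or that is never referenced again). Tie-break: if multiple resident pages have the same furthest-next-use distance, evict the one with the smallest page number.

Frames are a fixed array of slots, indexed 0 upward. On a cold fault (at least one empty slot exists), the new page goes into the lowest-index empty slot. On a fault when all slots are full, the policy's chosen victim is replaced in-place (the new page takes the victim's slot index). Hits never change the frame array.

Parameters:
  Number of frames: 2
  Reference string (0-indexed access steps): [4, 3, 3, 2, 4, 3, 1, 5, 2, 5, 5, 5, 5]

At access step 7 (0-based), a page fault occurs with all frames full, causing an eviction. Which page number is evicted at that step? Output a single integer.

Step 0: ref 4 -> FAULT, frames=[4,-]
Step 1: ref 3 -> FAULT, frames=[4,3]
Step 2: ref 3 -> HIT, frames=[4,3]
Step 3: ref 2 -> FAULT, evict 3, frames=[4,2]
Step 4: ref 4 -> HIT, frames=[4,2]
Step 5: ref 3 -> FAULT, evict 4, frames=[3,2]
Step 6: ref 1 -> FAULT, evict 3, frames=[1,2]
Step 7: ref 5 -> FAULT, evict 1, frames=[5,2]
At step 7: evicted page 1

Answer: 1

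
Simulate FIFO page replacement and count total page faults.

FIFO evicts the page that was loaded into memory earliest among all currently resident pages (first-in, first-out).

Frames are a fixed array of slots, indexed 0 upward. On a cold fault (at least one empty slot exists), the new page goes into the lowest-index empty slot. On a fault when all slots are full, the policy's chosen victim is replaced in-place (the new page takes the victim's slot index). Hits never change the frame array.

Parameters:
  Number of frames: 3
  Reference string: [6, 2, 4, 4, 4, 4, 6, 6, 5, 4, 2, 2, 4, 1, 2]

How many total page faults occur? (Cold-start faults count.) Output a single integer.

Answer: 6

Derivation:
Step 0: ref 6 → FAULT, frames=[6,-,-]
Step 1: ref 2 → FAULT, frames=[6,2,-]
Step 2: ref 4 → FAULT, frames=[6,2,4]
Step 3: ref 4 → HIT, frames=[6,2,4]
Step 4: ref 4 → HIT, frames=[6,2,4]
Step 5: ref 4 → HIT, frames=[6,2,4]
Step 6: ref 6 → HIT, frames=[6,2,4]
Step 7: ref 6 → HIT, frames=[6,2,4]
Step 8: ref 5 → FAULT (evict 6), frames=[5,2,4]
Step 9: ref 4 → HIT, frames=[5,2,4]
Step 10: ref 2 → HIT, frames=[5,2,4]
Step 11: ref 2 → HIT, frames=[5,2,4]
Step 12: ref 4 → HIT, frames=[5,2,4]
Step 13: ref 1 → FAULT (evict 2), frames=[5,1,4]
Step 14: ref 2 → FAULT (evict 4), frames=[5,1,2]
Total faults: 6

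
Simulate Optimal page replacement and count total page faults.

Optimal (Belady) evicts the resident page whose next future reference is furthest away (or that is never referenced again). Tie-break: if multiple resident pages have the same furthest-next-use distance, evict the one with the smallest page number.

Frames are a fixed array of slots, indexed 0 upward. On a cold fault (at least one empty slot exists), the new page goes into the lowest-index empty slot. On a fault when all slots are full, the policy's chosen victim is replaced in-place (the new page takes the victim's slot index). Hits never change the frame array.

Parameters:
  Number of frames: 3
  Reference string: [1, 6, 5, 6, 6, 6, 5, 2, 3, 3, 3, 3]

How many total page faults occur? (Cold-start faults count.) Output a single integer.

Answer: 5

Derivation:
Step 0: ref 1 → FAULT, frames=[1,-,-]
Step 1: ref 6 → FAULT, frames=[1,6,-]
Step 2: ref 5 → FAULT, frames=[1,6,5]
Step 3: ref 6 → HIT, frames=[1,6,5]
Step 4: ref 6 → HIT, frames=[1,6,5]
Step 5: ref 6 → HIT, frames=[1,6,5]
Step 6: ref 5 → HIT, frames=[1,6,5]
Step 7: ref 2 → FAULT (evict 1), frames=[2,6,5]
Step 8: ref 3 → FAULT (evict 2), frames=[3,6,5]
Step 9: ref 3 → HIT, frames=[3,6,5]
Step 10: ref 3 → HIT, frames=[3,6,5]
Step 11: ref 3 → HIT, frames=[3,6,5]
Total faults: 5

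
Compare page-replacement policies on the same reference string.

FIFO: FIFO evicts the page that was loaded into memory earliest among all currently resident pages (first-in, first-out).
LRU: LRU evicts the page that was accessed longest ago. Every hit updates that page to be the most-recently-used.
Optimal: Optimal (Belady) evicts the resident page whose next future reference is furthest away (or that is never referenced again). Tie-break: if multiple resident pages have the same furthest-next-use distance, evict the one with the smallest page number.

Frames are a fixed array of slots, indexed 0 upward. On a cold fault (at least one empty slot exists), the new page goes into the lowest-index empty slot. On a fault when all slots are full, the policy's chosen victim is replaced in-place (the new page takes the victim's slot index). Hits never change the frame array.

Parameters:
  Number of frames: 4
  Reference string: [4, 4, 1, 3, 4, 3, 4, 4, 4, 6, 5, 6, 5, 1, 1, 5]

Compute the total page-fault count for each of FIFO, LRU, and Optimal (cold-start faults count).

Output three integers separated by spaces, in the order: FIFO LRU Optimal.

--- FIFO ---
  step 0: ref 4 -> FAULT, frames=[4,-,-,-] (faults so far: 1)
  step 1: ref 4 -> HIT, frames=[4,-,-,-] (faults so far: 1)
  step 2: ref 1 -> FAULT, frames=[4,1,-,-] (faults so far: 2)
  step 3: ref 3 -> FAULT, frames=[4,1,3,-] (faults so far: 3)
  step 4: ref 4 -> HIT, frames=[4,1,3,-] (faults so far: 3)
  step 5: ref 3 -> HIT, frames=[4,1,3,-] (faults so far: 3)
  step 6: ref 4 -> HIT, frames=[4,1,3,-] (faults so far: 3)
  step 7: ref 4 -> HIT, frames=[4,1,3,-] (faults so far: 3)
  step 8: ref 4 -> HIT, frames=[4,1,3,-] (faults so far: 3)
  step 9: ref 6 -> FAULT, frames=[4,1,3,6] (faults so far: 4)
  step 10: ref 5 -> FAULT, evict 4, frames=[5,1,3,6] (faults so far: 5)
  step 11: ref 6 -> HIT, frames=[5,1,3,6] (faults so far: 5)
  step 12: ref 5 -> HIT, frames=[5,1,3,6] (faults so far: 5)
  step 13: ref 1 -> HIT, frames=[5,1,3,6] (faults so far: 5)
  step 14: ref 1 -> HIT, frames=[5,1,3,6] (faults so far: 5)
  step 15: ref 5 -> HIT, frames=[5,1,3,6] (faults so far: 5)
  FIFO total faults: 5
--- LRU ---
  step 0: ref 4 -> FAULT, frames=[4,-,-,-] (faults so far: 1)
  step 1: ref 4 -> HIT, frames=[4,-,-,-] (faults so far: 1)
  step 2: ref 1 -> FAULT, frames=[4,1,-,-] (faults so far: 2)
  step 3: ref 3 -> FAULT, frames=[4,1,3,-] (faults so far: 3)
  step 4: ref 4 -> HIT, frames=[4,1,3,-] (faults so far: 3)
  step 5: ref 3 -> HIT, frames=[4,1,3,-] (faults so far: 3)
  step 6: ref 4 -> HIT, frames=[4,1,3,-] (faults so far: 3)
  step 7: ref 4 -> HIT, frames=[4,1,3,-] (faults so far: 3)
  step 8: ref 4 -> HIT, frames=[4,1,3,-] (faults so far: 3)
  step 9: ref 6 -> FAULT, frames=[4,1,3,6] (faults so far: 4)
  step 10: ref 5 -> FAULT, evict 1, frames=[4,5,3,6] (faults so far: 5)
  step 11: ref 6 -> HIT, frames=[4,5,3,6] (faults so far: 5)
  step 12: ref 5 -> HIT, frames=[4,5,3,6] (faults so far: 5)
  step 13: ref 1 -> FAULT, evict 3, frames=[4,5,1,6] (faults so far: 6)
  step 14: ref 1 -> HIT, frames=[4,5,1,6] (faults so far: 6)
  step 15: ref 5 -> HIT, frames=[4,5,1,6] (faults so far: 6)
  LRU total faults: 6
--- Optimal ---
  step 0: ref 4 -> FAULT, frames=[4,-,-,-] (faults so far: 1)
  step 1: ref 4 -> HIT, frames=[4,-,-,-] (faults so far: 1)
  step 2: ref 1 -> FAULT, frames=[4,1,-,-] (faults so far: 2)
  step 3: ref 3 -> FAULT, frames=[4,1,3,-] (faults so far: 3)
  step 4: ref 4 -> HIT, frames=[4,1,3,-] (faults so far: 3)
  step 5: ref 3 -> HIT, frames=[4,1,3,-] (faults so far: 3)
  step 6: ref 4 -> HIT, frames=[4,1,3,-] (faults so far: 3)
  step 7: ref 4 -> HIT, frames=[4,1,3,-] (faults so far: 3)
  step 8: ref 4 -> HIT, frames=[4,1,3,-] (faults so far: 3)
  step 9: ref 6 -> FAULT, frames=[4,1,3,6] (faults so far: 4)
  step 10: ref 5 -> FAULT, evict 3, frames=[4,1,5,6] (faults so far: 5)
  step 11: ref 6 -> HIT, frames=[4,1,5,6] (faults so far: 5)
  step 12: ref 5 -> HIT, frames=[4,1,5,6] (faults so far: 5)
  step 13: ref 1 -> HIT, frames=[4,1,5,6] (faults so far: 5)
  step 14: ref 1 -> HIT, frames=[4,1,5,6] (faults so far: 5)
  step 15: ref 5 -> HIT, frames=[4,1,5,6] (faults so far: 5)
  Optimal total faults: 5

Answer: 5 6 5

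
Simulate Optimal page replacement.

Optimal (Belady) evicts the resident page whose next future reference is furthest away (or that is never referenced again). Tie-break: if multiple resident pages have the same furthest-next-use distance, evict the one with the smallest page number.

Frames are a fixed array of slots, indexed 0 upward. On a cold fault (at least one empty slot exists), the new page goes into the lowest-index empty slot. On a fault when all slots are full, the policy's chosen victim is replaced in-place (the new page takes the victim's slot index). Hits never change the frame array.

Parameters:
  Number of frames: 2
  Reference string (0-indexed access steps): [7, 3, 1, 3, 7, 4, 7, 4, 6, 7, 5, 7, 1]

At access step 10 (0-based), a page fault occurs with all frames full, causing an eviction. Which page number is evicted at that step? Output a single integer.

Answer: 6

Derivation:
Step 0: ref 7 -> FAULT, frames=[7,-]
Step 1: ref 3 -> FAULT, frames=[7,3]
Step 2: ref 1 -> FAULT, evict 7, frames=[1,3]
Step 3: ref 3 -> HIT, frames=[1,3]
Step 4: ref 7 -> FAULT, evict 3, frames=[1,7]
Step 5: ref 4 -> FAULT, evict 1, frames=[4,7]
Step 6: ref 7 -> HIT, frames=[4,7]
Step 7: ref 4 -> HIT, frames=[4,7]
Step 8: ref 6 -> FAULT, evict 4, frames=[6,7]
Step 9: ref 7 -> HIT, frames=[6,7]
Step 10: ref 5 -> FAULT, evict 6, frames=[5,7]
At step 10: evicted page 6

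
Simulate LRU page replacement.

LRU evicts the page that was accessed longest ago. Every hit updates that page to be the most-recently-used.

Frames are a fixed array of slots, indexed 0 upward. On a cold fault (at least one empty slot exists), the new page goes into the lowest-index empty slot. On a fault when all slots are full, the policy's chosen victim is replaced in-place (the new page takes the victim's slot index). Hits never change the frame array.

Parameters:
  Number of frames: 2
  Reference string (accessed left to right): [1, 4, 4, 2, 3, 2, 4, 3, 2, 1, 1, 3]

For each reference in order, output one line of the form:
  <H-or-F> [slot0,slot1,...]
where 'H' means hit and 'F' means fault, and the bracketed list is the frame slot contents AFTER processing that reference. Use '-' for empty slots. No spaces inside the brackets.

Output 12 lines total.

F [1,-]
F [1,4]
H [1,4]
F [2,4]
F [2,3]
H [2,3]
F [2,4]
F [3,4]
F [3,2]
F [1,2]
H [1,2]
F [1,3]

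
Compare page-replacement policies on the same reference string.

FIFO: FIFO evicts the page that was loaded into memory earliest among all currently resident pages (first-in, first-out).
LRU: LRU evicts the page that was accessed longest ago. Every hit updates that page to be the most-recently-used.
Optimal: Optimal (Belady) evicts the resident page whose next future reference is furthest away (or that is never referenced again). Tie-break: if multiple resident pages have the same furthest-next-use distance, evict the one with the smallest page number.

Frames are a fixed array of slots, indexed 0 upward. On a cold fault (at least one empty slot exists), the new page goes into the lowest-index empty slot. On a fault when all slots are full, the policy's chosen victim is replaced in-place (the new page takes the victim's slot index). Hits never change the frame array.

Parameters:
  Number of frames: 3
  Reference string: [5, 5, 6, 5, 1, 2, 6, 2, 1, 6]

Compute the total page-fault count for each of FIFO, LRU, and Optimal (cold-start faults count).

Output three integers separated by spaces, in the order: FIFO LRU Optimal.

--- FIFO ---
  step 0: ref 5 -> FAULT, frames=[5,-,-] (faults so far: 1)
  step 1: ref 5 -> HIT, frames=[5,-,-] (faults so far: 1)
  step 2: ref 6 -> FAULT, frames=[5,6,-] (faults so far: 2)
  step 3: ref 5 -> HIT, frames=[5,6,-] (faults so far: 2)
  step 4: ref 1 -> FAULT, frames=[5,6,1] (faults so far: 3)
  step 5: ref 2 -> FAULT, evict 5, frames=[2,6,1] (faults so far: 4)
  step 6: ref 6 -> HIT, frames=[2,6,1] (faults so far: 4)
  step 7: ref 2 -> HIT, frames=[2,6,1] (faults so far: 4)
  step 8: ref 1 -> HIT, frames=[2,6,1] (faults so far: 4)
  step 9: ref 6 -> HIT, frames=[2,6,1] (faults so far: 4)
  FIFO total faults: 4
--- LRU ---
  step 0: ref 5 -> FAULT, frames=[5,-,-] (faults so far: 1)
  step 1: ref 5 -> HIT, frames=[5,-,-] (faults so far: 1)
  step 2: ref 6 -> FAULT, frames=[5,6,-] (faults so far: 2)
  step 3: ref 5 -> HIT, frames=[5,6,-] (faults so far: 2)
  step 4: ref 1 -> FAULT, frames=[5,6,1] (faults so far: 3)
  step 5: ref 2 -> FAULT, evict 6, frames=[5,2,1] (faults so far: 4)
  step 6: ref 6 -> FAULT, evict 5, frames=[6,2,1] (faults so far: 5)
  step 7: ref 2 -> HIT, frames=[6,2,1] (faults so far: 5)
  step 8: ref 1 -> HIT, frames=[6,2,1] (faults so far: 5)
  step 9: ref 6 -> HIT, frames=[6,2,1] (faults so far: 5)
  LRU total faults: 5
--- Optimal ---
  step 0: ref 5 -> FAULT, frames=[5,-,-] (faults so far: 1)
  step 1: ref 5 -> HIT, frames=[5,-,-] (faults so far: 1)
  step 2: ref 6 -> FAULT, frames=[5,6,-] (faults so far: 2)
  step 3: ref 5 -> HIT, frames=[5,6,-] (faults so far: 2)
  step 4: ref 1 -> FAULT, frames=[5,6,1] (faults so far: 3)
  step 5: ref 2 -> FAULT, evict 5, frames=[2,6,1] (faults so far: 4)
  step 6: ref 6 -> HIT, frames=[2,6,1] (faults so far: 4)
  step 7: ref 2 -> HIT, frames=[2,6,1] (faults so far: 4)
  step 8: ref 1 -> HIT, frames=[2,6,1] (faults so far: 4)
  step 9: ref 6 -> HIT, frames=[2,6,1] (faults so far: 4)
  Optimal total faults: 4

Answer: 4 5 4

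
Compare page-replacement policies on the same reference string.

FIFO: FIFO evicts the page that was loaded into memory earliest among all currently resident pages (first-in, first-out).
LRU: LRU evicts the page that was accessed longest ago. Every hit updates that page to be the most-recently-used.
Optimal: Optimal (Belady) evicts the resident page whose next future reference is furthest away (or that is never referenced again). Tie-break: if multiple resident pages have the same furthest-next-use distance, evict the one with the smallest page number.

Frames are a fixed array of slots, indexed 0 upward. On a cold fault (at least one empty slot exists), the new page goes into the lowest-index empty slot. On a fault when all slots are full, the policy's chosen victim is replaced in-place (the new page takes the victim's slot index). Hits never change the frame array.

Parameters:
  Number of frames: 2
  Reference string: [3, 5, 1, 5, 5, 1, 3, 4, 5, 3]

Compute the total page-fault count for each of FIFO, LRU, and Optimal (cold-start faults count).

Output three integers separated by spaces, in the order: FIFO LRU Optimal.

--- FIFO ---
  step 0: ref 3 -> FAULT, frames=[3,-] (faults so far: 1)
  step 1: ref 5 -> FAULT, frames=[3,5] (faults so far: 2)
  step 2: ref 1 -> FAULT, evict 3, frames=[1,5] (faults so far: 3)
  step 3: ref 5 -> HIT, frames=[1,5] (faults so far: 3)
  step 4: ref 5 -> HIT, frames=[1,5] (faults so far: 3)
  step 5: ref 1 -> HIT, frames=[1,5] (faults so far: 3)
  step 6: ref 3 -> FAULT, evict 5, frames=[1,3] (faults so far: 4)
  step 7: ref 4 -> FAULT, evict 1, frames=[4,3] (faults so far: 5)
  step 8: ref 5 -> FAULT, evict 3, frames=[4,5] (faults so far: 6)
  step 9: ref 3 -> FAULT, evict 4, frames=[3,5] (faults so far: 7)
  FIFO total faults: 7
--- LRU ---
  step 0: ref 3 -> FAULT, frames=[3,-] (faults so far: 1)
  step 1: ref 5 -> FAULT, frames=[3,5] (faults so far: 2)
  step 2: ref 1 -> FAULT, evict 3, frames=[1,5] (faults so far: 3)
  step 3: ref 5 -> HIT, frames=[1,5] (faults so far: 3)
  step 4: ref 5 -> HIT, frames=[1,5] (faults so far: 3)
  step 5: ref 1 -> HIT, frames=[1,5] (faults so far: 3)
  step 6: ref 3 -> FAULT, evict 5, frames=[1,3] (faults so far: 4)
  step 7: ref 4 -> FAULT, evict 1, frames=[4,3] (faults so far: 5)
  step 8: ref 5 -> FAULT, evict 3, frames=[4,5] (faults so far: 6)
  step 9: ref 3 -> FAULT, evict 4, frames=[3,5] (faults so far: 7)
  LRU total faults: 7
--- Optimal ---
  step 0: ref 3 -> FAULT, frames=[3,-] (faults so far: 1)
  step 1: ref 5 -> FAULT, frames=[3,5] (faults so far: 2)
  step 2: ref 1 -> FAULT, evict 3, frames=[1,5] (faults so far: 3)
  step 3: ref 5 -> HIT, frames=[1,5] (faults so far: 3)
  step 4: ref 5 -> HIT, frames=[1,5] (faults so far: 3)
  step 5: ref 1 -> HIT, frames=[1,5] (faults so far: 3)
  step 6: ref 3 -> FAULT, evict 1, frames=[3,5] (faults so far: 4)
  step 7: ref 4 -> FAULT, evict 3, frames=[4,5] (faults so far: 5)
  step 8: ref 5 -> HIT, frames=[4,5] (faults so far: 5)
  step 9: ref 3 -> FAULT, evict 4, frames=[3,5] (faults so far: 6)
  Optimal total faults: 6

Answer: 7 7 6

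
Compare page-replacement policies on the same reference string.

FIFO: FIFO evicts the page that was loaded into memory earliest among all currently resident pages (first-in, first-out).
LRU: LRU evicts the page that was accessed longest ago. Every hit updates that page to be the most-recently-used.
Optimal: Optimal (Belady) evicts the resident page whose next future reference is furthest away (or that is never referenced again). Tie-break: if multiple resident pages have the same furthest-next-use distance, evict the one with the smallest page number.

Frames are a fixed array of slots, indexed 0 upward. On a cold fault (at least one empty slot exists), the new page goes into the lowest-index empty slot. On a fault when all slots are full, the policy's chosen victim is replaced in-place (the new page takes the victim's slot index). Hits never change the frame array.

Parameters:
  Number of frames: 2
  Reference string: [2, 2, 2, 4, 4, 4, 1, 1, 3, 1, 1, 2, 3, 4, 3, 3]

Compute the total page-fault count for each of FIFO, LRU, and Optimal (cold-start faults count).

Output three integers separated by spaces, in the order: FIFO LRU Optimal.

--- FIFO ---
  step 0: ref 2 -> FAULT, frames=[2,-] (faults so far: 1)
  step 1: ref 2 -> HIT, frames=[2,-] (faults so far: 1)
  step 2: ref 2 -> HIT, frames=[2,-] (faults so far: 1)
  step 3: ref 4 -> FAULT, frames=[2,4] (faults so far: 2)
  step 4: ref 4 -> HIT, frames=[2,4] (faults so far: 2)
  step 5: ref 4 -> HIT, frames=[2,4] (faults so far: 2)
  step 6: ref 1 -> FAULT, evict 2, frames=[1,4] (faults so far: 3)
  step 7: ref 1 -> HIT, frames=[1,4] (faults so far: 3)
  step 8: ref 3 -> FAULT, evict 4, frames=[1,3] (faults so far: 4)
  step 9: ref 1 -> HIT, frames=[1,3] (faults so far: 4)
  step 10: ref 1 -> HIT, frames=[1,3] (faults so far: 4)
  step 11: ref 2 -> FAULT, evict 1, frames=[2,3] (faults so far: 5)
  step 12: ref 3 -> HIT, frames=[2,3] (faults so far: 5)
  step 13: ref 4 -> FAULT, evict 3, frames=[2,4] (faults so far: 6)
  step 14: ref 3 -> FAULT, evict 2, frames=[3,4] (faults so far: 7)
  step 15: ref 3 -> HIT, frames=[3,4] (faults so far: 7)
  FIFO total faults: 7
--- LRU ---
  step 0: ref 2 -> FAULT, frames=[2,-] (faults so far: 1)
  step 1: ref 2 -> HIT, frames=[2,-] (faults so far: 1)
  step 2: ref 2 -> HIT, frames=[2,-] (faults so far: 1)
  step 3: ref 4 -> FAULT, frames=[2,4] (faults so far: 2)
  step 4: ref 4 -> HIT, frames=[2,4] (faults so far: 2)
  step 5: ref 4 -> HIT, frames=[2,4] (faults so far: 2)
  step 6: ref 1 -> FAULT, evict 2, frames=[1,4] (faults so far: 3)
  step 7: ref 1 -> HIT, frames=[1,4] (faults so far: 3)
  step 8: ref 3 -> FAULT, evict 4, frames=[1,3] (faults so far: 4)
  step 9: ref 1 -> HIT, frames=[1,3] (faults so far: 4)
  step 10: ref 1 -> HIT, frames=[1,3] (faults so far: 4)
  step 11: ref 2 -> FAULT, evict 3, frames=[1,2] (faults so far: 5)
  step 12: ref 3 -> FAULT, evict 1, frames=[3,2] (faults so far: 6)
  step 13: ref 4 -> FAULT, evict 2, frames=[3,4] (faults so far: 7)
  step 14: ref 3 -> HIT, frames=[3,4] (faults so far: 7)
  step 15: ref 3 -> HIT, frames=[3,4] (faults so far: 7)
  LRU total faults: 7
--- Optimal ---
  step 0: ref 2 -> FAULT, frames=[2,-] (faults so far: 1)
  step 1: ref 2 -> HIT, frames=[2,-] (faults so far: 1)
  step 2: ref 2 -> HIT, frames=[2,-] (faults so far: 1)
  step 3: ref 4 -> FAULT, frames=[2,4] (faults so far: 2)
  step 4: ref 4 -> HIT, frames=[2,4] (faults so far: 2)
  step 5: ref 4 -> HIT, frames=[2,4] (faults so far: 2)
  step 6: ref 1 -> FAULT, evict 4, frames=[2,1] (faults so far: 3)
  step 7: ref 1 -> HIT, frames=[2,1] (faults so far: 3)
  step 8: ref 3 -> FAULT, evict 2, frames=[3,1] (faults so far: 4)
  step 9: ref 1 -> HIT, frames=[3,1] (faults so far: 4)
  step 10: ref 1 -> HIT, frames=[3,1] (faults so far: 4)
  step 11: ref 2 -> FAULT, evict 1, frames=[3,2] (faults so far: 5)
  step 12: ref 3 -> HIT, frames=[3,2] (faults so far: 5)
  step 13: ref 4 -> FAULT, evict 2, frames=[3,4] (faults so far: 6)
  step 14: ref 3 -> HIT, frames=[3,4] (faults so far: 6)
  step 15: ref 3 -> HIT, frames=[3,4] (faults so far: 6)
  Optimal total faults: 6

Answer: 7 7 6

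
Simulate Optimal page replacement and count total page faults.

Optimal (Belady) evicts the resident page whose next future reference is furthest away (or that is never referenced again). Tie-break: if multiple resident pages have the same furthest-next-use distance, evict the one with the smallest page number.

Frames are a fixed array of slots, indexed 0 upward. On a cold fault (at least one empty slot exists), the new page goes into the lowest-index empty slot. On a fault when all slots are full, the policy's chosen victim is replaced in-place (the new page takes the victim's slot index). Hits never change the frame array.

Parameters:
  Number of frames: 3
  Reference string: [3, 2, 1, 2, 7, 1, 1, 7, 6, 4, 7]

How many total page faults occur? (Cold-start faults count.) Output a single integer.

Step 0: ref 3 → FAULT, frames=[3,-,-]
Step 1: ref 2 → FAULT, frames=[3,2,-]
Step 2: ref 1 → FAULT, frames=[3,2,1]
Step 3: ref 2 → HIT, frames=[3,2,1]
Step 4: ref 7 → FAULT (evict 2), frames=[3,7,1]
Step 5: ref 1 → HIT, frames=[3,7,1]
Step 6: ref 1 → HIT, frames=[3,7,1]
Step 7: ref 7 → HIT, frames=[3,7,1]
Step 8: ref 6 → FAULT (evict 1), frames=[3,7,6]
Step 9: ref 4 → FAULT (evict 3), frames=[4,7,6]
Step 10: ref 7 → HIT, frames=[4,7,6]
Total faults: 6

Answer: 6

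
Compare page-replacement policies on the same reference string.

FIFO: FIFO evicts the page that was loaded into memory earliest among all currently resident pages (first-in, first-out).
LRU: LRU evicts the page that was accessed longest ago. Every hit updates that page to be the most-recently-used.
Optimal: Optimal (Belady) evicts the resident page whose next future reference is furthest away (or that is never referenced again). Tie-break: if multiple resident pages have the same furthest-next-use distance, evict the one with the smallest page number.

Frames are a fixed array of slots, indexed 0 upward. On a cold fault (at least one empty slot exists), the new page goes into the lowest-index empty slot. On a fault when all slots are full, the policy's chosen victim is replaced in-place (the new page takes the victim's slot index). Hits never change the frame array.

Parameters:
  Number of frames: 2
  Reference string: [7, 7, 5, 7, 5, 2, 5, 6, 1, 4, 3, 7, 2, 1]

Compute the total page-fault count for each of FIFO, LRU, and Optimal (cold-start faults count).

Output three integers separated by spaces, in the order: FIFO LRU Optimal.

--- FIFO ---
  step 0: ref 7 -> FAULT, frames=[7,-] (faults so far: 1)
  step 1: ref 7 -> HIT, frames=[7,-] (faults so far: 1)
  step 2: ref 5 -> FAULT, frames=[7,5] (faults so far: 2)
  step 3: ref 7 -> HIT, frames=[7,5] (faults so far: 2)
  step 4: ref 5 -> HIT, frames=[7,5] (faults so far: 2)
  step 5: ref 2 -> FAULT, evict 7, frames=[2,5] (faults so far: 3)
  step 6: ref 5 -> HIT, frames=[2,5] (faults so far: 3)
  step 7: ref 6 -> FAULT, evict 5, frames=[2,6] (faults so far: 4)
  step 8: ref 1 -> FAULT, evict 2, frames=[1,6] (faults so far: 5)
  step 9: ref 4 -> FAULT, evict 6, frames=[1,4] (faults so far: 6)
  step 10: ref 3 -> FAULT, evict 1, frames=[3,4] (faults so far: 7)
  step 11: ref 7 -> FAULT, evict 4, frames=[3,7] (faults so far: 8)
  step 12: ref 2 -> FAULT, evict 3, frames=[2,7] (faults so far: 9)
  step 13: ref 1 -> FAULT, evict 7, frames=[2,1] (faults so far: 10)
  FIFO total faults: 10
--- LRU ---
  step 0: ref 7 -> FAULT, frames=[7,-] (faults so far: 1)
  step 1: ref 7 -> HIT, frames=[7,-] (faults so far: 1)
  step 2: ref 5 -> FAULT, frames=[7,5] (faults so far: 2)
  step 3: ref 7 -> HIT, frames=[7,5] (faults so far: 2)
  step 4: ref 5 -> HIT, frames=[7,5] (faults so far: 2)
  step 5: ref 2 -> FAULT, evict 7, frames=[2,5] (faults so far: 3)
  step 6: ref 5 -> HIT, frames=[2,5] (faults so far: 3)
  step 7: ref 6 -> FAULT, evict 2, frames=[6,5] (faults so far: 4)
  step 8: ref 1 -> FAULT, evict 5, frames=[6,1] (faults so far: 5)
  step 9: ref 4 -> FAULT, evict 6, frames=[4,1] (faults so far: 6)
  step 10: ref 3 -> FAULT, evict 1, frames=[4,3] (faults so far: 7)
  step 11: ref 7 -> FAULT, evict 4, frames=[7,3] (faults so far: 8)
  step 12: ref 2 -> FAULT, evict 3, frames=[7,2] (faults so far: 9)
  step 13: ref 1 -> FAULT, evict 7, frames=[1,2] (faults so far: 10)
  LRU total faults: 10
--- Optimal ---
  step 0: ref 7 -> FAULT, frames=[7,-] (faults so far: 1)
  step 1: ref 7 -> HIT, frames=[7,-] (faults so far: 1)
  step 2: ref 5 -> FAULT, frames=[7,5] (faults so far: 2)
  step 3: ref 7 -> HIT, frames=[7,5] (faults so far: 2)
  step 4: ref 5 -> HIT, frames=[7,5] (faults so far: 2)
  step 5: ref 2 -> FAULT, evict 7, frames=[2,5] (faults so far: 3)
  step 6: ref 5 -> HIT, frames=[2,5] (faults so far: 3)
  step 7: ref 6 -> FAULT, evict 5, frames=[2,6] (faults so far: 4)
  step 8: ref 1 -> FAULT, evict 6, frames=[2,1] (faults so far: 5)
  step 9: ref 4 -> FAULT, evict 1, frames=[2,4] (faults so far: 6)
  step 10: ref 3 -> FAULT, evict 4, frames=[2,3] (faults so far: 7)
  step 11: ref 7 -> FAULT, evict 3, frames=[2,7] (faults so far: 8)
  step 12: ref 2 -> HIT, frames=[2,7] (faults so far: 8)
  step 13: ref 1 -> FAULT, evict 2, frames=[1,7] (faults so far: 9)
  Optimal total faults: 9

Answer: 10 10 9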